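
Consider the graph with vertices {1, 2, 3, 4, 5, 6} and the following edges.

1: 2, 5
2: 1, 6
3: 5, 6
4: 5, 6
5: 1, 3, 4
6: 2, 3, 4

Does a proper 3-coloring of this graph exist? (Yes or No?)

The chromatic number is 3. The cycle 2-6-3-5-1-2 has odd length 5, so it cannot be 2-colored; at least 3 colors are needed.
3 colors suffice: color red → {5, 6}; color blue → {2, 3, 4}; color green → {1}.
That is already a proper 3-coloring.

Yes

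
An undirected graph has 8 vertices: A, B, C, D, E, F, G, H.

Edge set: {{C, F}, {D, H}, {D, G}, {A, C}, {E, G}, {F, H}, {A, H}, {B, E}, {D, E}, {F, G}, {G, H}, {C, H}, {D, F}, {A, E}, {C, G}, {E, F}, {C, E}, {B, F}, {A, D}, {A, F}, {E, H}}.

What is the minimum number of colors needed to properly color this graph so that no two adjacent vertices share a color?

A, C, E, F, H are mutually adjacent (a clique of size 5), so at least 5 colors are needed.
5 colors suffice: color 1 → {F}; color 2 → {E}; color 3 → {B, H}; color 4 → {A, G}; color 5 → {C, D}. Each edge has distinct colors on its endpoints.

5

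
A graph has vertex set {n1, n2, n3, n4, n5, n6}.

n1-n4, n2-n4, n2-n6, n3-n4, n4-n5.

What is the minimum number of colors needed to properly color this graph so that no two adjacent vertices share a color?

2

n3 and n4 are adjacent, so at least 2 colors are needed.
A valid assignment using 2 colors: n1=2, n2=2, n3=2, n4=1, n5=2, n6=1. Every edge joins two different colors.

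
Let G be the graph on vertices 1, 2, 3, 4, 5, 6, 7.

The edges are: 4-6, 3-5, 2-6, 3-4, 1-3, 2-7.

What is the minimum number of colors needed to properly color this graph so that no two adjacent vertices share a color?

2

1 and 3 are adjacent, so at least 2 colors are needed.
A valid assignment using 2 colors: 1=b, 2=b, 3=a, 4=b, 5=b, 6=a, 7=a. Each edge has distinct colors on its endpoints.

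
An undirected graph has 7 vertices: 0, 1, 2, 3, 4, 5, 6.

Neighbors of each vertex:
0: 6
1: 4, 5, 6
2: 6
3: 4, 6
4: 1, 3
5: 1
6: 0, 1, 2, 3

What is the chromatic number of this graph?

2

0 and 6 are adjacent, so at least 2 colors are needed.
A valid assignment using 2 colors: 0=blue, 1=blue, 2=blue, 3=blue, 4=red, 5=red, 6=red. No two adjacent vertices share a color.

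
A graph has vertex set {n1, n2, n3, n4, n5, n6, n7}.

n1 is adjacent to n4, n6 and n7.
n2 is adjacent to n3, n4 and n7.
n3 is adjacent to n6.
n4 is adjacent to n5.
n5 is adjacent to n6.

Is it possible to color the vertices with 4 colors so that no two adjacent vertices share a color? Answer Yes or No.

The chromatic number is 3. The cycle n6-n5-n4-n2-n3-n6 has odd length 5, so it cannot be 2-colored; at least 3 colors are needed.
3 colors suffice: color red → {n4, n6, n7}; color blue → {n1, n2, n5}; color green → {n3}.
Since 4 ≥ 3, a proper 4-coloring certainly exists.

Yes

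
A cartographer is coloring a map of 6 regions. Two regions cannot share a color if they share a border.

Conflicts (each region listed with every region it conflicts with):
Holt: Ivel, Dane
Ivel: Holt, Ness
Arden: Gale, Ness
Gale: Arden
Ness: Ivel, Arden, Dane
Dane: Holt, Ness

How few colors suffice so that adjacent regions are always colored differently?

Arden and Gale conflict, so at least 2 colors are needed.
2 colors suffice: color 1 → {Holt, Gale, Ness}; color 2 → {Ivel, Arden, Dane}. Every pair that conflicts lands in different colors.

2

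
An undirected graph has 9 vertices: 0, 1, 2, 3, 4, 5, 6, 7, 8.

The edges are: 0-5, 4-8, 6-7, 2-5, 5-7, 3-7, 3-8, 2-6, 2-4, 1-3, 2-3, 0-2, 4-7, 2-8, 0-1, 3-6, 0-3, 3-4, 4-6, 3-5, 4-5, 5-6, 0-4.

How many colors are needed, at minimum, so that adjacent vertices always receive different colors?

5

0, 2, 3, 4, 5 are pairwise adjacent (a clique of size 5), so at least 5 colors are needed.
One proper 5-coloring: 0=e, 1=b, 2=d, 3=a, 4=b, 5=c, 6=e, 7=d, 8=c. Every edge joins two different colors.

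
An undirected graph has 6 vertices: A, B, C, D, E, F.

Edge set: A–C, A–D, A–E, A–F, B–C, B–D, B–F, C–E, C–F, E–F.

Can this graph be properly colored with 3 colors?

No

A, C, E, F are mutually adjacent (a clique of size 4), so at least 4 colors are needed.
So 3 colors are not enough.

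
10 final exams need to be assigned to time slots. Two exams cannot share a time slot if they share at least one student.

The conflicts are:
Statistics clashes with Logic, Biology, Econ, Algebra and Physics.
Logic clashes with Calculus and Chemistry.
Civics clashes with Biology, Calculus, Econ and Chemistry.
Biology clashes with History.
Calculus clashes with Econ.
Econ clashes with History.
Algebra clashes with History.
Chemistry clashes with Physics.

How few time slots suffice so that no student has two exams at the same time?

3

Civics, Calculus, Econ pairwise conflict, so at least 3 time slots are needed.
3 time slots suffice: Statistics=1, Logic=2, Civics=1, Biology=2, Calculus=3, Econ=2, Algebra=2, Chemistry=3, Physics=2, History=1. No two conflicting exams share a time slot.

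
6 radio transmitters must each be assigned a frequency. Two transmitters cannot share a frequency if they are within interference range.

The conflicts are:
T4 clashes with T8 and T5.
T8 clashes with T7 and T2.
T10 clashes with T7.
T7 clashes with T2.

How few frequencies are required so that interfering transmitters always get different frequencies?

3

T8, T7, T2 pairwise conflict, so at least 3 frequencies are needed.
3 frequencies suffice: frequency 1 → {T8, T10, T5}; frequency 2 → {T4, T7}; frequency 3 → {T2}. Every pair that conflicts lands in different frequencies.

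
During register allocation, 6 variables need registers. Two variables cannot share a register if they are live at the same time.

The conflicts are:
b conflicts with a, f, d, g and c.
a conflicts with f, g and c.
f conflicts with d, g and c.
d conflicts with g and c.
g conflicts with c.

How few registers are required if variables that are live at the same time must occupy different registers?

5

b, f, d, g, c pairwise conflict, so at least 5 registers are needed.
A valid assignment using 5 registers: b=3, a=5, f=1, d=5, g=4, c=2. Each listed conflict is separated.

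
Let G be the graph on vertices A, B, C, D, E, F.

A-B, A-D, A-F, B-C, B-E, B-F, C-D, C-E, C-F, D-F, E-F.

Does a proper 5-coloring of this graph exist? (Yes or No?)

The chromatic number is 4. B, C, E, F are mutually adjacent (a clique of size 4), so at least 4 colors are needed.
4 colors suffice: color red → {F}; color blue → {A, C}; color green → {B, D}; color yellow → {E}.
Since 5 ≥ 4, a proper 5-coloring certainly exists.

Yes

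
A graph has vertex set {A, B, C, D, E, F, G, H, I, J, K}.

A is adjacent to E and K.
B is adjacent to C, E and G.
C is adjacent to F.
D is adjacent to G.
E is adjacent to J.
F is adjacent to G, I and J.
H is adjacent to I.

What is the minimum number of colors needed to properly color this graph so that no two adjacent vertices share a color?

3

The cycle B-C-F-J-E-B has odd length 5, so it cannot be 2-colored; at least 3 colors are needed.
3 colors suffice: color red → {A, B, D, F, H}; color blue → {C, E, G, I, K}; color green → {J}. Every edge joins two different colors.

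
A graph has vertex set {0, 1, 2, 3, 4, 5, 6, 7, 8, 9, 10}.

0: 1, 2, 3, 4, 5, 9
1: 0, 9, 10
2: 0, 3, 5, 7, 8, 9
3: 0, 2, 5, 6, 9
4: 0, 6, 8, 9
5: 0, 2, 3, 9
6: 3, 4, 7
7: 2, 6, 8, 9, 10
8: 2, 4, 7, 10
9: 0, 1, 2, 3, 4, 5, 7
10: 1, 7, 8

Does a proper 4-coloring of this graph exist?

No

0, 2, 3, 5, 9 are pairwise adjacent (a clique of size 5), so at least 5 colors are needed.
So 4 colors are not enough.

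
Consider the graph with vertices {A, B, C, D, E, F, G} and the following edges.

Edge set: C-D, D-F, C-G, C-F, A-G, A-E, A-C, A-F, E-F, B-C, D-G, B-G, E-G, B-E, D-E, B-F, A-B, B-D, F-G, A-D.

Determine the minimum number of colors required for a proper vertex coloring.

6

A, B, D, E, F, G are mutually adjacent (a clique of size 6), so at least 6 colors are needed.
6 colors suffice: color 1 → {G}; color 2 → {B}; color 3 → {F}; color 4 → {D}; color 5 → {A}; color 6 → {C, E}. Every edge joins two different colors.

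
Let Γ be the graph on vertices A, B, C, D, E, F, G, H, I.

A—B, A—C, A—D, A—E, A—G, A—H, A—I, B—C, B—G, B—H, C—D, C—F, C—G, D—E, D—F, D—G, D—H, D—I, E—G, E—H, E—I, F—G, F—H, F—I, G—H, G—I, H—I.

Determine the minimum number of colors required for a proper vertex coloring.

6

A, D, E, G, H, I are pairwise adjacent (a clique of size 6), so at least 6 colors are needed.
6 colors suffice: color 1 → {G}; color 2 → {C, H}; color 3 → {B, D}; color 4 → {A, F}; color 5 → {I}; color 6 → {E}. Each edge has distinct colors on its endpoints.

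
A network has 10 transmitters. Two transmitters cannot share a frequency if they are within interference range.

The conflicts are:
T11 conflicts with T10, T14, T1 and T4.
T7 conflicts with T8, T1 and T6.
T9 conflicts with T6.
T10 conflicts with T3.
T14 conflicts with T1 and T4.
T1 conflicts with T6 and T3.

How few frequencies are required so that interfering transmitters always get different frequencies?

3

T7, T1, T6 all conflict with each other, so at least 3 frequencies are needed.
3 frequencies suffice: frequency 1 → {T8, T9, T10, T1, T4}; frequency 2 → {T11, T6, T3}; frequency 3 → {T7, T14}. Each listed conflict is separated.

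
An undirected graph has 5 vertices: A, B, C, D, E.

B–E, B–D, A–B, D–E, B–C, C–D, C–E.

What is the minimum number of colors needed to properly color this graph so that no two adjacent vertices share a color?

4

B, C, D, E are pairwise adjacent (a clique of size 4), so at least 4 colors are needed.
A valid assignment using 4 colors: A=blue, B=red, C=blue, D=yellow, E=green. Each edge has distinct colors on its endpoints.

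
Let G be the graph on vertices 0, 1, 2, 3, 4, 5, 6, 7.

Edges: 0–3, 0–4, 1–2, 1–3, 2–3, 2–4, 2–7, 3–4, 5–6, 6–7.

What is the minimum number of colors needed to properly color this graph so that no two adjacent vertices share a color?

3

1, 2, 3 form a triangle, so at least 3 colors are needed.
3 colors suffice: color red → {3, 6}; color blue → {0, 2, 5}; color green → {1, 4, 7}. No two adjacent vertices share a color.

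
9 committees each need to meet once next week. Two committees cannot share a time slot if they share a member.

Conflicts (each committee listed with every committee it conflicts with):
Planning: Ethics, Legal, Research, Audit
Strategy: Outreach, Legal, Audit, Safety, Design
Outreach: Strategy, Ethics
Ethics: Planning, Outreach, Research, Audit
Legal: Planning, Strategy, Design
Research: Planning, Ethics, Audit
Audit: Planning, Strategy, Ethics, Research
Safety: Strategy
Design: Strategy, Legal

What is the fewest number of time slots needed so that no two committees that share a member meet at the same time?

4

Planning, Ethics, Research, Audit pairwise conflict, so at least 4 time slots are needed.
Using 4 time slots: Planning=1, Strategy=1, Outreach=2, Ethics=3, Legal=2, Research=4, Audit=2, Safety=2, Design=3. No two conflicting committees share a time slot.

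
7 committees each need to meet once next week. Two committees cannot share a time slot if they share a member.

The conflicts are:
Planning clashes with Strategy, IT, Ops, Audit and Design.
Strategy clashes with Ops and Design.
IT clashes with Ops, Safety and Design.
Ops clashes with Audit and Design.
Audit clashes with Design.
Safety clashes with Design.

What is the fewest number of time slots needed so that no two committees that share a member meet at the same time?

Planning, Ops, Audit, Design are mutually in conflict, so at least 4 time slots are needed.
Using 4 time slots: Planning=2, Strategy=4, IT=4, Ops=3, Audit=4, Safety=2, Design=1. Every pair that conflicts lands in different time slots.

4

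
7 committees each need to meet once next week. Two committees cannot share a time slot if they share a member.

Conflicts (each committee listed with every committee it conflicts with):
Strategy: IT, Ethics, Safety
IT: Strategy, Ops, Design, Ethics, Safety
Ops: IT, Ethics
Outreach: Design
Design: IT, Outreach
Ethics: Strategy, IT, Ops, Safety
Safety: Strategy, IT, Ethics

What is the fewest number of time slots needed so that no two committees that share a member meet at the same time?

4

Strategy, IT, Ethics, Safety all conflict with each other, so at least 4 time slots are needed.
4 time slots suffice: Strategy=4, IT=1, Ops=3, Outreach=1, Design=2, Ethics=2, Safety=3. Every pair that conflicts lands in different time slots.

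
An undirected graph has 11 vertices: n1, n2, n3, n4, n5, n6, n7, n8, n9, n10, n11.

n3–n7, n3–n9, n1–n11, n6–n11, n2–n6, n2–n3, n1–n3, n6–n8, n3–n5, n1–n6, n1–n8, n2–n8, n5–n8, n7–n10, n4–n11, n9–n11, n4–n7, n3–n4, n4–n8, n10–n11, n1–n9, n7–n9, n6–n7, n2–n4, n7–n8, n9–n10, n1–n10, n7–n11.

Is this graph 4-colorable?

The chromatic number is 4. n7, n9, n10, n11 form a clique, so at least 4 colors are needed.
4 colors suffice: color R → {n1, n2, n5, n7}; color B → {n3, n8, n11}; color G → {n4, n6, n9}; color Y → {n10}.
That is already a proper 4-coloring.

Yes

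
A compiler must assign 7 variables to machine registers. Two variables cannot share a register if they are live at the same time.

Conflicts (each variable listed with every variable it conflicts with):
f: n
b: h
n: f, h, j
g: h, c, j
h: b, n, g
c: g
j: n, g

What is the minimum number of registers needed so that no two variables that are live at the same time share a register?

f and n conflict, so at least 2 registers are needed.
2 registers suffice: register 1 → {b, n, g}; register 2 → {f, h, c, j}. Each listed conflict is separated.

2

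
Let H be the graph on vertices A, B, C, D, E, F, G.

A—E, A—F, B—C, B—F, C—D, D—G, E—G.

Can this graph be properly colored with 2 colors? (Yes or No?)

The cycle C-B-F-A-E-G-D-C has odd length 7, so it cannot be 2-colored; at least 3 colors are needed.
So 2 colors are not enough.

No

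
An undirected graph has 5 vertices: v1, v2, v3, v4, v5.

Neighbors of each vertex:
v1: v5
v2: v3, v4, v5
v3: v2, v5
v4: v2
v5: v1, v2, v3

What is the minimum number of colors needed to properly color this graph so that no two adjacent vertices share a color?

v2, v3, v5 are pairwise adjacent, so at least 3 colors are needed.
3 colors suffice: color 1 → {v4, v5}; color 2 → {v1, v2}; color 3 → {v3}. Each edge has distinct colors on its endpoints.

3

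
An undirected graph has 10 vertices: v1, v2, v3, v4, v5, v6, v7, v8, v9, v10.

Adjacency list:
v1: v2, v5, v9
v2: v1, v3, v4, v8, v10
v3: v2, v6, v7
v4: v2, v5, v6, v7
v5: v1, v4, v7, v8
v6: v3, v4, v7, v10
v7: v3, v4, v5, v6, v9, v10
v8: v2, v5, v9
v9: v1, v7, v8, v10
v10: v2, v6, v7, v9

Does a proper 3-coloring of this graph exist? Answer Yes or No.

Yes

The chromatic number is 3. v3, v6, v7 are pairwise adjacent, so at least 3 colors are needed.
3 colors suffice: color 1 → {v2, v7}; color 2 → {v5, v6, v9}; color 3 → {v1, v3, v4, v8, v10}.
That is already a proper 3-coloring.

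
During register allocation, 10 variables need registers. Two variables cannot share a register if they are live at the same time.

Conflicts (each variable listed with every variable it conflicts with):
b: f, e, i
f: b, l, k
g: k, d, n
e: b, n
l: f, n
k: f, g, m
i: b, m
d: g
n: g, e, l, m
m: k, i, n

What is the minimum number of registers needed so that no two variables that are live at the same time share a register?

3

The cycle i-m-k-f-b-i has odd length 5, so it cannot be 2-colored; at least 3 registers are needed.
A valid assignment using 3 registers: b=1, f=2, g=2, e=2, l=3, k=1, i=3, d=1, n=1, m=2. Every pair that conflicts lands in different registers.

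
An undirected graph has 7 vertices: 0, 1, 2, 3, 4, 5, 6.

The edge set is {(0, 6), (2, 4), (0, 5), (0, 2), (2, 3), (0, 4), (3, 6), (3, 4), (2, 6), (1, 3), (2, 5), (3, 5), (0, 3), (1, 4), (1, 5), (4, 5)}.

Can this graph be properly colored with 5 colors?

The chromatic number is 5. 0, 2, 3, 4, 5 are pairwise adjacent (a clique of size 5), so at least 5 colors are needed.
5 colors suffice: 0=d, 1=b, 2=b, 3=a, 4=e, 5=c, 6=c.
That is already a proper 5-coloring.

Yes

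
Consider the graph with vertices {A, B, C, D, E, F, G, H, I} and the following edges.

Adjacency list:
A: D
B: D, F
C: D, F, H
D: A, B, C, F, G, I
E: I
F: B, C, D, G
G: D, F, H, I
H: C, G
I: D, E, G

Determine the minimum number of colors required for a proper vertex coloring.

D, G, I form a triangle, so at least 3 colors are needed.
3 colors suffice: color 1 → {D, E, H}; color 2 → {A, B, C, G}; color 3 → {F, I}. Every edge joins two different colors.

3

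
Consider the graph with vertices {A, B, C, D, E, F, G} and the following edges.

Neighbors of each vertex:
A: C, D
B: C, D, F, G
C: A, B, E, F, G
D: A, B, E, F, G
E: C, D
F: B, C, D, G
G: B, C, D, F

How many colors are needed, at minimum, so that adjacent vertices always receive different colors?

B, C, F, G form a clique, so at least 4 colors are needed.
4 colors suffice: A=blue, B=green, C=red, D=red, E=blue, F=yellow, G=blue. Each edge has distinct colors on its endpoints.

4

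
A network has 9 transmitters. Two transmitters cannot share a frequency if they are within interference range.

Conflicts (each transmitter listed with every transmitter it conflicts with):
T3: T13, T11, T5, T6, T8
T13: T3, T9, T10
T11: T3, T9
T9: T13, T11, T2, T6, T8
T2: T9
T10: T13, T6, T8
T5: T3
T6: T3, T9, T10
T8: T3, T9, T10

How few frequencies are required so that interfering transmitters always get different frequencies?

2

T3 and T13 conflict, so at least 2 frequencies are needed.
2 frequencies suffice: T3=1, T13=2, T11=2, T9=1, T2=2, T10=1, T5=2, T6=2, T8=2. No two conflicting transmitters share a frequency.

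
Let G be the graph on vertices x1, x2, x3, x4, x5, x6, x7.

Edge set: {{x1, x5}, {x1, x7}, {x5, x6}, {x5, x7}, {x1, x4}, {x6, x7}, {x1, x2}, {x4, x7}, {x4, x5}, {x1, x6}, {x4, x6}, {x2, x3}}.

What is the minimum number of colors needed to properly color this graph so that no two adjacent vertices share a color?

5

x1, x4, x5, x6, x7 are mutually adjacent (a clique of size 5), so at least 5 colors are needed.
One proper 5-coloring: x1=R, x2=B, x3=R, x4=B, x5=Y, x6=G, x7=P. No two adjacent vertices share a color.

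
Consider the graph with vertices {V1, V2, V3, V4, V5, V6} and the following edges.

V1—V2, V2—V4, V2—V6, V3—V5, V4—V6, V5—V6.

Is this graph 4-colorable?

Yes

The chromatic number is 3. V2, V4, V6 form a triangle, so at least 3 colors are needed.
3 colors suffice: color 1 → {V1, V3, V6}; color 2 → {V2, V5}; color 3 → {V4}.
Since 4 ≥ 3, a proper 4-coloring certainly exists.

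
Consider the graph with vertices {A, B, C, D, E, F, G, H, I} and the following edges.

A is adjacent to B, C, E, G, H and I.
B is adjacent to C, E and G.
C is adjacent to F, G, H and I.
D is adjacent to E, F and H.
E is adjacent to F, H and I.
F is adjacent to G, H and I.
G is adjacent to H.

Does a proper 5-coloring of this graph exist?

The chromatic number is 4. C, F, G, H form a clique, so at least 4 colors are needed.
4 colors suffice: A=1, B=2, C=3, D=4, E=3, F=1, G=4, H=2, I=2.
Since 5 ≥ 4, a proper 5-coloring certainly exists.

Yes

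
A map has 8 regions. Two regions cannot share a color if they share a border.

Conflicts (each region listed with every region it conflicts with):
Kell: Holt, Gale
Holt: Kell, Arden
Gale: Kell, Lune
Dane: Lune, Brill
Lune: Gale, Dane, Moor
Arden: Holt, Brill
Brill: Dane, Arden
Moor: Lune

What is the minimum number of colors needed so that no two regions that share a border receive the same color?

3

The cycle Kell-Holt-Arden-Brill-Dane-Lune-Gale-Kell has odd length 7, so it cannot be 2-colored; at least 3 colors are needed.
3 colors suffice: color 1 → {Holt, Lune, Brill}; color 2 → {Kell, Dane, Arden, Moor}; color 3 → {Gale}. Each listed conflict is separated.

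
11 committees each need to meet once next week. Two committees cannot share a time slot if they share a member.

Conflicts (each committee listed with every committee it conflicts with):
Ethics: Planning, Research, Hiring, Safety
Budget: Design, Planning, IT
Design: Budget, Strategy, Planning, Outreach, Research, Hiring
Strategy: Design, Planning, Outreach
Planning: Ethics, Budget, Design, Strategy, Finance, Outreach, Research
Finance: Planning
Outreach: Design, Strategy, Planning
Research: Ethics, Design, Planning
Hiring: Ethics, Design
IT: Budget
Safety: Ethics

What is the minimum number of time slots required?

Design, Strategy, Planning, Outreach pairwise conflict, so at least 4 time slots are needed.
A valid assignment using 4 time slots: Ethics=2, Budget=3, Design=2, Strategy=3, Planning=1, Finance=2, Outreach=4, Research=3, Hiring=1, IT=1, Safety=1. Each listed conflict is separated.

4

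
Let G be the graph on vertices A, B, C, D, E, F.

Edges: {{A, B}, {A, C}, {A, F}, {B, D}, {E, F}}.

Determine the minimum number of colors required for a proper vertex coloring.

2

E and F are adjacent, so at least 2 colors are needed.
A valid assignment using 2 colors: A=red, B=blue, C=blue, D=red, E=red, F=blue. Every edge joins two different colors.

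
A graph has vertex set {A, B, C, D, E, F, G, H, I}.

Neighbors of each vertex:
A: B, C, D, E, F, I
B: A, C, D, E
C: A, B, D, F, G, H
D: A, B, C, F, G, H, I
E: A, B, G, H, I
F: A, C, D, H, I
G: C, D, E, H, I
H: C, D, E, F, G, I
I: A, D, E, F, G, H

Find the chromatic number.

A, D, F, I form a clique, so at least 4 colors are needed.
4 colors suffice: color red → {D, E}; color blue → {C, I}; color green → {A, H}; color yellow → {B, F, G}. Each edge has distinct colors on its endpoints.

4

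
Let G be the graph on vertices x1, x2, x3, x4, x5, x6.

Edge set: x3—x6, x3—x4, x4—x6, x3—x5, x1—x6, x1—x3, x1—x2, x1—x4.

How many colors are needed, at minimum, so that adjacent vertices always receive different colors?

4

x1, x3, x4, x6 are pairwise adjacent (a clique of size 4), so at least 4 colors are needed.
A valid assignment using 4 colors: x1=red, x2=blue, x3=blue, x4=yellow, x5=red, x6=green. Every edge joins two different colors.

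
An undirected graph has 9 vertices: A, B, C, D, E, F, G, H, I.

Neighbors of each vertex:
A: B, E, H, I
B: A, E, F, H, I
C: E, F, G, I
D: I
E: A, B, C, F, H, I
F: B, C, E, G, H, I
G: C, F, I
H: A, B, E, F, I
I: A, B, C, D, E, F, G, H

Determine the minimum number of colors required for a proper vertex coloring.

B, E, F, H, I form a clique, so at least 5 colors are needed.
5 colors suffice: color 1 → {I}; color 2 → {A, D, F}; color 3 → {E, G}; color 4 → {C, H}; color 5 → {B}. No two adjacent vertices share a color.

5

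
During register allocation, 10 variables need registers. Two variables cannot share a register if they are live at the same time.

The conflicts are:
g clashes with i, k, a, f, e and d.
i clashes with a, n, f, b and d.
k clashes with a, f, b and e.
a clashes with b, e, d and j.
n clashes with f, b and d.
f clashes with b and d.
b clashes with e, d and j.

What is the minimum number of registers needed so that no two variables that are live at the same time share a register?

5

i, n, f, b, d pairwise conflict, so at least 5 registers are needed.
Using 5 registers: g=1, i=4, k=3, a=2, n=5, f=2, b=1, e=4, d=3, j=3. Every pair that conflicts lands in different registers.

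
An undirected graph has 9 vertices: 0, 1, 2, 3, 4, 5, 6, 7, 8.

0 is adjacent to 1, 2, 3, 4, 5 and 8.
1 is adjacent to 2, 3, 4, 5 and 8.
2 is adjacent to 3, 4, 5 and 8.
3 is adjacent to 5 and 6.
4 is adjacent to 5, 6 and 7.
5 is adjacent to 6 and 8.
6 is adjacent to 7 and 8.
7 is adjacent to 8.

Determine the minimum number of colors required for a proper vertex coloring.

0, 1, 2, 5, 8 are mutually adjacent (a clique of size 5), so at least 5 colors are needed.
A valid assignment using 5 colors: 0=purple, 1=yellow, 2=green, 3=blue, 4=blue, 5=red, 6=green, 7=red, 8=blue. Each edge has distinct colors on its endpoints.

5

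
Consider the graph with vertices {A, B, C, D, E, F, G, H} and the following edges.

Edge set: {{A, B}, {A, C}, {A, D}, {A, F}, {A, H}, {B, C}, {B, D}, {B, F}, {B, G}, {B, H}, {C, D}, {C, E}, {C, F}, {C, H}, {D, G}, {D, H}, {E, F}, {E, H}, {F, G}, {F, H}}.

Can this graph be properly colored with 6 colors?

The chromatic number is 5. A, B, C, F, H are pairwise adjacent (a clique of size 5), so at least 5 colors are needed.
A valid assignment using 5 colors: A=5, B=2, C=4, D=1, E=2, F=1, G=3, H=3.
Since 6 ≥ 5, a proper 6-coloring certainly exists.

Yes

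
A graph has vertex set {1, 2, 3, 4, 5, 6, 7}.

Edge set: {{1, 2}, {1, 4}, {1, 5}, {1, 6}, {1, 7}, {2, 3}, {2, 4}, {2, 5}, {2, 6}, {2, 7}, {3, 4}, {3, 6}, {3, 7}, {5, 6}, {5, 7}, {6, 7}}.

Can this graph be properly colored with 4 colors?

1, 2, 5, 6, 7 are pairwise adjacent (a clique of size 5), so at least 5 colors are needed.
So 4 colors are not enough.

No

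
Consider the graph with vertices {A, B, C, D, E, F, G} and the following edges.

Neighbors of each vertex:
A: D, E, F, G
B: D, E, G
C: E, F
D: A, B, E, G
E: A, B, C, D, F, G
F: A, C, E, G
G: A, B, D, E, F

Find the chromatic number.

A, E, F, G are pairwise adjacent (a clique of size 4), so at least 4 colors are needed.
One proper 4-coloring: A=4, B=4, C=2, D=3, E=1, F=3, G=2. Each edge has distinct colors on its endpoints.

4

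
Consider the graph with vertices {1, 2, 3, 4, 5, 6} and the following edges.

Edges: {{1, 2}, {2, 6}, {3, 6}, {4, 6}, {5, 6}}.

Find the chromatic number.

2 and 6 are adjacent, so at least 2 colors are needed.
One proper 2-coloring: 1=a, 2=b, 3=b, 4=b, 5=b, 6=a. Every edge joins two different colors.

2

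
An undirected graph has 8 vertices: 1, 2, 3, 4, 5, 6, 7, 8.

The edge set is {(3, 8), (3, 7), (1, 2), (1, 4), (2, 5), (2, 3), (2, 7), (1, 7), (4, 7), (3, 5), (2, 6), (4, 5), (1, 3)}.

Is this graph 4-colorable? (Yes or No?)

Yes

The chromatic number is 4. 1, 2, 3, 7 form a clique, so at least 4 colors are needed.
4 colors suffice: color red → {2, 4, 8}; color blue → {3, 6}; color green → {1, 5}; color yellow → {7}.
That is already a proper 4-coloring.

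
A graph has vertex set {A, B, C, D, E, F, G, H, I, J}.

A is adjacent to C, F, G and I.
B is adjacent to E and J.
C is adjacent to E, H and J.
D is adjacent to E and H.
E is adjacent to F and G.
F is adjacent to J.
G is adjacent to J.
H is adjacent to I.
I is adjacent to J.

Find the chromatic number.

2

I and J are adjacent, so at least 2 colors are needed.
2 colors suffice: color 1 → {A, E, H, J}; color 2 → {B, C, D, F, G, I}. No two adjacent vertices share a color.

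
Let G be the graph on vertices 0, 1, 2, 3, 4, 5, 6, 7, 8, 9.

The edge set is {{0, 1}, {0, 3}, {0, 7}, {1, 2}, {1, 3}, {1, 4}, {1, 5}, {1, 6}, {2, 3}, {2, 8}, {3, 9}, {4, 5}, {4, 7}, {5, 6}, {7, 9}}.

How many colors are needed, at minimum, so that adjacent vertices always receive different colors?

1, 2, 3 form a triangle, so at least 3 colors are needed.
3 colors suffice: 0=green, 1=red, 2=green, 3=blue, 4=green, 5=blue, 6=green, 7=red, 8=red, 9=green. Each edge has distinct colors on its endpoints.

3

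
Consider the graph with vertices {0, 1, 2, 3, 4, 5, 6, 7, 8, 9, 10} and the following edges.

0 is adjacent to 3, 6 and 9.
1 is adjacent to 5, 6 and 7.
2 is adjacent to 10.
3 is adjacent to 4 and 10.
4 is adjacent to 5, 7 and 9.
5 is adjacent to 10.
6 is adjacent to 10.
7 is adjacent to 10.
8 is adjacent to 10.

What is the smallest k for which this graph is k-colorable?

2

2 and 10 are adjacent, so at least 2 colors are needed.
2 colors suffice: 0=red, 1=red, 2=blue, 3=blue, 4=red, 5=blue, 6=blue, 7=blue, 8=blue, 9=blue, 10=red. No two adjacent vertices share a color.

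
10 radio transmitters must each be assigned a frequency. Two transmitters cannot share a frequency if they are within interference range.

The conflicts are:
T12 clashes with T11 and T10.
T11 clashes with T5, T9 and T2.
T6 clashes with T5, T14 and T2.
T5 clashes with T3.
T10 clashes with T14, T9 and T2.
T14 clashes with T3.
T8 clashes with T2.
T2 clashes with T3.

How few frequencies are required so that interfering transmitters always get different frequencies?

T8 and T2 conflict, so at least 2 frequencies are needed.
Using 2 frequencies: T12=1, T11=2, T6=2, T5=1, T10=2, T14=1, T9=1, T8=2, T2=1, T3=2. Every pair that conflicts lands in different frequencies.

2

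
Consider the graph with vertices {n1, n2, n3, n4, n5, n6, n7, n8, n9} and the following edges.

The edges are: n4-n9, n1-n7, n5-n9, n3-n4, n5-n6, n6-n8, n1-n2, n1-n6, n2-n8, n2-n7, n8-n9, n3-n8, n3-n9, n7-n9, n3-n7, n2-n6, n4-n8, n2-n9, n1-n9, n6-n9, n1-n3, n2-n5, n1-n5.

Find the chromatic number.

n1, n2, n5, n6, n9 are pairwise adjacent (a clique of size 5), so at least 5 colors are needed.
5 colors suffice: color 1 → {n9}; color 2 → {n1, n8}; color 3 → {n2, n3}; color 4 → {n4, n6, n7}; color 5 → {n5}. Every edge joins two different colors.

5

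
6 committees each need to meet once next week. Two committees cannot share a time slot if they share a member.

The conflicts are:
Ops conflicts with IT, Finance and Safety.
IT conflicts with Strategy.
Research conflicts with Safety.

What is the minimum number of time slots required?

Ops and Finance conflict, so at least 2 time slots are needed.
2 time slots suffice: time slot 1 → {Ops, Strategy, Research}; time slot 2 → {IT, Finance, Safety}. Each listed conflict is separated.

2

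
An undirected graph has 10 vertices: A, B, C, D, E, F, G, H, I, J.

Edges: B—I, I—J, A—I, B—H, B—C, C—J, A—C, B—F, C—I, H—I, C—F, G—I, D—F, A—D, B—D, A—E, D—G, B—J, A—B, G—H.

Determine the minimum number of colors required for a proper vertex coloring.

4

A, B, C, I are pairwise adjacent (a clique of size 4), so at least 4 colors are needed.
4 colors suffice: A=4, B=1, C=3, D=2, E=1, F=4, G=1, H=3, I=2, J=4. Each edge has distinct colors on its endpoints.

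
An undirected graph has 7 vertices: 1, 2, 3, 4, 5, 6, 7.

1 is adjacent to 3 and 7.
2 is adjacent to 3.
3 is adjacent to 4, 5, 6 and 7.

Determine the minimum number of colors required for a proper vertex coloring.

3

1, 3, 7 form a triangle, so at least 3 colors are needed.
A valid assignment using 3 colors: 1=c, 2=b, 3=a, 4=b, 5=b, 6=b, 7=b. Each edge has distinct colors on its endpoints.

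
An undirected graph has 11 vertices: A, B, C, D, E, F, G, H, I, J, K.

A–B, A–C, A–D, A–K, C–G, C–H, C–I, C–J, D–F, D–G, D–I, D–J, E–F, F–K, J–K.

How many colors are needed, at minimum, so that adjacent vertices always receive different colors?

A and K are adjacent, so at least 2 colors are needed.
2 colors suffice: A=blue, B=red, C=red, D=red, E=red, F=blue, G=blue, H=blue, I=blue, J=blue, K=red. Every edge joins two different colors.

2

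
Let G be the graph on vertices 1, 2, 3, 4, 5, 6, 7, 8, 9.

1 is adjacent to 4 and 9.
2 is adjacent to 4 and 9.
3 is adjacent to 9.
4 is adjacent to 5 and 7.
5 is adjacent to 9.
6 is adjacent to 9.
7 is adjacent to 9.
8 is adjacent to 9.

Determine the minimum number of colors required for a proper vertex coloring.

2

2 and 9 are adjacent, so at least 2 colors are needed.
2 colors suffice: color a → {4, 9}; color b → {1, 2, 3, 5, 6, 7, 8}. Every edge joins two different colors.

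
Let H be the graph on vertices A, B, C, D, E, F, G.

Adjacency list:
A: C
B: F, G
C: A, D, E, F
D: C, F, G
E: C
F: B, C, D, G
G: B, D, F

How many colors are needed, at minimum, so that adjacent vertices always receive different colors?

B, F, G are pairwise adjacent, so at least 3 colors are needed.
A valid assignment using 3 colors: A=blue, B=green, C=red, D=green, E=blue, F=blue, G=red. No two adjacent vertices share a color.

3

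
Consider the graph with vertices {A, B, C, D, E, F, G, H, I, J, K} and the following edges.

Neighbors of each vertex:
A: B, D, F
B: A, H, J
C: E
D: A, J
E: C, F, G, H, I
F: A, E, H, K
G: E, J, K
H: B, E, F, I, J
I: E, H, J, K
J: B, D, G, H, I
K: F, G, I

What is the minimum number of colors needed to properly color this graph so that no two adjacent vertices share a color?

E, F, H form a triangle, so at least 3 colors are needed.
3 colors suffice: color red → {A, E, J, K}; color blue → {C, D, G, H}; color green → {B, F, I}. Every edge joins two different colors.

3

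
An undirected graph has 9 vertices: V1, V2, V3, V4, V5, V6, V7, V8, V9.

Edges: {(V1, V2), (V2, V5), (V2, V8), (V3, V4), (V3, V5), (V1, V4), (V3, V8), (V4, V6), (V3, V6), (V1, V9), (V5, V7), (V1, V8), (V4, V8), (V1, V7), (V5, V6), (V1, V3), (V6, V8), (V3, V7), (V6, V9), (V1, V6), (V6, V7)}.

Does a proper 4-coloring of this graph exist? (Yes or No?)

V1, V3, V4, V6, V8 form a clique, so at least 5 colors are needed.
So 4 colors are not enough.

No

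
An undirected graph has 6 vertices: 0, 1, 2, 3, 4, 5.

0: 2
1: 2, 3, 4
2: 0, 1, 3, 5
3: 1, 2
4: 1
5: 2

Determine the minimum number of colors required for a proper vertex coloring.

1, 2, 3 are pairwise adjacent, so at least 3 colors are needed.
3 colors suffice: color red → {2, 4}; color blue → {0, 1, 5}; color green → {3}. Each edge has distinct colors on its endpoints.

3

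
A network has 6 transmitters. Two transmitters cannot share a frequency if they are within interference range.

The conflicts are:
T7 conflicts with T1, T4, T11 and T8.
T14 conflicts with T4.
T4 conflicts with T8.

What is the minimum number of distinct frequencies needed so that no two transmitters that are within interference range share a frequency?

3

T7, T4, T8 all conflict with each other, so at least 3 frequencies are needed.
3 frequencies suffice: frequency 1 → {T7, T14}; frequency 2 → {T1, T4, T11}; frequency 3 → {T8}. No two conflicting transmitters share a frequency.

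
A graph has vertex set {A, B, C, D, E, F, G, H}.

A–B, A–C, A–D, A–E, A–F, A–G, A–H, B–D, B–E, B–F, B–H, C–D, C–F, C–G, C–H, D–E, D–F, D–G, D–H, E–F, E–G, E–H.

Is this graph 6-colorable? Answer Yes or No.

Yes

The chromatic number is 5. A, B, D, E, F are mutually adjacent (a clique of size 5), so at least 5 colors are needed.
5 colors suffice: color 1 → {A}; color 2 → {D}; color 3 → {C, E}; color 4 → {F, G, H}; color 5 → {B}.
Since 6 ≥ 5, a proper 6-coloring certainly exists.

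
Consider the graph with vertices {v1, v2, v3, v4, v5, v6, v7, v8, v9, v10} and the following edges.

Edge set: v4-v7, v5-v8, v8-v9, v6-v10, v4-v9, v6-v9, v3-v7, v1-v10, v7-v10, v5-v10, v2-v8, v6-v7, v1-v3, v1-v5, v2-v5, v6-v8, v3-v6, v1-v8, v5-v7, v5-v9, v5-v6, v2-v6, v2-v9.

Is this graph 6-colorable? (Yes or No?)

Yes

The chromatic number is 5. v2, v5, v6, v8, v9 are mutually adjacent (a clique of size 5), so at least 5 colors are needed.
5 colors suffice: color 1 → {v3, v4, v5}; color 2 → {v1, v6}; color 3 → {v7, v8}; color 4 → {v9, v10}; color 5 → {v2}.
Since 6 ≥ 5, a proper 6-coloring certainly exists.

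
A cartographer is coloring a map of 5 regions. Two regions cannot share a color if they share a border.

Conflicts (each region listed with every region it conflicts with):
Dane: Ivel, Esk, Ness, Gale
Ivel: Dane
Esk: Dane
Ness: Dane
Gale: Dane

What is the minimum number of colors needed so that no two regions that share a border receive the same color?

2

Dane and Gale conflict, so at least 2 colors are needed.
2 colors suffice: color 1 → {Dane}; color 2 → {Ivel, Esk, Ness, Gale}. Each listed conflict is separated.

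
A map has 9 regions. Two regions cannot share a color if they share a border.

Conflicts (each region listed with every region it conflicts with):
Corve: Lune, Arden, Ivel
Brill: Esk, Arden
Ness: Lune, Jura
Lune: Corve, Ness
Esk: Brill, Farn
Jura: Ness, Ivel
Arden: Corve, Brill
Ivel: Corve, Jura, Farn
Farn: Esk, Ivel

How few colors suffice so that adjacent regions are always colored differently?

The cycle Corve-Ivel-Jura-Ness-Lune-Corve has odd length 5, so it cannot be 2-colored; at least 3 colors are needed.
3 colors suffice: Corve=2, Brill=2, Ness=3, Lune=1, Esk=1, Jura=2, Arden=1, Ivel=1, Farn=2. No two conflicting regions share a color.

3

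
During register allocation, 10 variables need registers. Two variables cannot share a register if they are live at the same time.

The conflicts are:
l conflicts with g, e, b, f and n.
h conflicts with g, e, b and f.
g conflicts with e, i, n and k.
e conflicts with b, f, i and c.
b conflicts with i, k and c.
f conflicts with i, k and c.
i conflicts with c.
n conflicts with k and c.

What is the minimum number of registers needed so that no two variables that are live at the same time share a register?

e, b, i, c all conflict with each other, so at least 4 registers are needed.
A valid assignment using 4 registers: l=3, h=3, g=2, e=1, b=2, f=2, i=3, n=1, k=3, c=4. Every pair that conflicts lands in different registers.

4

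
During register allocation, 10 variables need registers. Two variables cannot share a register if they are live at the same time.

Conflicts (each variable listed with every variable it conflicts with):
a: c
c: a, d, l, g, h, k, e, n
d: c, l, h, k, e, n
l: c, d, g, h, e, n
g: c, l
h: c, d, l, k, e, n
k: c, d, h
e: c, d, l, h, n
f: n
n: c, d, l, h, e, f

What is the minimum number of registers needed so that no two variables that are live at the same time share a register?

6

c, d, l, h, e, n pairwise conflict, so at least 6 registers are needed.
A valid assignment using 6 registers: a=2, c=1, d=4, l=3, g=2, h=5, k=2, e=6, f=1, n=2. Every pair that conflicts lands in different registers.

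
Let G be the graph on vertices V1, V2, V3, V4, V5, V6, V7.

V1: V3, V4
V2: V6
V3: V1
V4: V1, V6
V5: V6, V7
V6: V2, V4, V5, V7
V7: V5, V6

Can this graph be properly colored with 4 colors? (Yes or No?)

The chromatic number is 3. V5, V6, V7 are pairwise adjacent, so at least 3 colors are needed.
3 colors suffice: V1=red, V2=blue, V3=blue, V4=blue, V5=blue, V6=red, V7=green.
Since 4 ≥ 3, a proper 4-coloring certainly exists.

Yes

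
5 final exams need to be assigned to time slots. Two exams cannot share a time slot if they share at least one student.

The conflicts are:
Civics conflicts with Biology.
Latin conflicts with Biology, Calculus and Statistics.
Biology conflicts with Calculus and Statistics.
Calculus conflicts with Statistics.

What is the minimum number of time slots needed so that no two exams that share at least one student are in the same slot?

4

Latin, Biology, Calculus, Statistics all conflict with each other, so at least 4 time slots are needed.
A valid assignment using 4 time slots: Civics=2, Latin=4, Biology=1, Calculus=3, Statistics=2. No two conflicting exams share a time slot.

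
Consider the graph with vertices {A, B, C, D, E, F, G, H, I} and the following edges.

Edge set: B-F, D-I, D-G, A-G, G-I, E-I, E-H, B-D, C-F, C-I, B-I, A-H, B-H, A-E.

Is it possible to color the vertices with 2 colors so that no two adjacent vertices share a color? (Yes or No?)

D, G, I form a triangle, so at least 3 colors are needed.
So 2 colors are not enough.

No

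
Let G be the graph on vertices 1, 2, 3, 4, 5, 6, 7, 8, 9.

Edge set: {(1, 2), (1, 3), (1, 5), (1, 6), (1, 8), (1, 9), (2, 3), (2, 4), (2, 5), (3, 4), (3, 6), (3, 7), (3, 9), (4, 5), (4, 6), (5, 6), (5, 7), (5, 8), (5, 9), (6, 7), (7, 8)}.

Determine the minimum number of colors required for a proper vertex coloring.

2, 3, 4 form a triangle, so at least 3 colors are needed.
3 colors suffice: 1=blue, 2=green, 3=red, 4=blue, 5=red, 6=green, 7=blue, 8=green, 9=green. Each edge has distinct colors on its endpoints.

3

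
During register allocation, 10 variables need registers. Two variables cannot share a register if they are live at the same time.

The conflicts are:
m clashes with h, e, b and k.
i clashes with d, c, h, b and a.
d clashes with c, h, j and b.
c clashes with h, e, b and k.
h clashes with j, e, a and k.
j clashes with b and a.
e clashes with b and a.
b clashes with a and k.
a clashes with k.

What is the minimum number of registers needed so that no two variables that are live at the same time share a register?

i, d, c, h all conflict with each other, so at least 4 registers are needed.
A valid assignment using 4 registers: m=2, i=4, d=3, c=2, h=1, j=4, e=3, b=1, a=2, k=3. Each listed conflict is separated.

4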